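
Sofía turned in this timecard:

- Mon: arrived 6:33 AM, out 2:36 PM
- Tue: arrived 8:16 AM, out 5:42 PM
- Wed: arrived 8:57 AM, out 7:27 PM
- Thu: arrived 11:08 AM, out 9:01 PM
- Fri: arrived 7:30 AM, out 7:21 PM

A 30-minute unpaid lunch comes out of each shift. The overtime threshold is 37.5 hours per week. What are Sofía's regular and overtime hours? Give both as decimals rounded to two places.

Regular 37.50 hours, overtime 9.72 hours

Mon: 6:33 AM–2:36 PM = 8 h 3 min; less 30 min break → 7 h 33 min
Tue: 8:16 AM–5:42 PM = 9 h 26 min; less 30 min break → 8 h 56 min
Wed: 8:57 AM–7:27 PM = 10 h 30 min; less 30 min break → 10 h 0 min
Thu: 11:08 AM–9:01 PM = 9 h 53 min; less 30 min break → 9 h 23 min
Fri: 7:30 AM–7:21 PM = 11 h 51 min; less 30 min break → 11 h 21 min
Total worked: 47 h 13 min = 47.22 h.
Threshold 37.5 h → overtime 9 h 43 min, regular 37 h 30 min.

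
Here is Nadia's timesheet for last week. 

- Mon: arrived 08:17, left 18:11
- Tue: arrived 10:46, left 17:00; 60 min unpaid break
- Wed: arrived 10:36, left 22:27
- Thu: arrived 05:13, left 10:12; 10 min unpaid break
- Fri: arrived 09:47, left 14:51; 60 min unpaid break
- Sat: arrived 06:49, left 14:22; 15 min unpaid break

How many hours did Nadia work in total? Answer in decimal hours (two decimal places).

43.17 hours

Mon: 08:17–18:11 = 9 h 54 min
Tue: 10:46–17:00 = 6 h 14 min; less 60 min break → 5 h 14 min
Wed: 10:36–22:27 = 11 h 51 min
Thu: 05:13–10:12 = 4 h 59 min; less 10 min break → 4 h 49 min
Fri: 09:47–14:51 = 5 h 4 min; less 60 min break → 4 h 4 min
Sat: 06:49–14:22 = 7 h 33 min; less 15 min break → 7 h 18 min
Total: 9 h 54 min + 5 h 14 min + 11 h 51 min + 4 h 49 min + 4 h 4 min + 7 h 18 min = 43 h 10 min.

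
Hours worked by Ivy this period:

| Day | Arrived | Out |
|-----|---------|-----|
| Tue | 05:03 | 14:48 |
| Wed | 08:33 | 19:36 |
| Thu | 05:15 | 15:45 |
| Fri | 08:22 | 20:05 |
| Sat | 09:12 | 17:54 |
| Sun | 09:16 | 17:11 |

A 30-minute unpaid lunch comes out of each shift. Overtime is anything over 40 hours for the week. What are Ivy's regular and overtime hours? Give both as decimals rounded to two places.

Regular 40.00 hours, overtime 16.63 hours

Tue: 05:03–14:48 = 9 h 45 min; less 30 min break → 9 h 15 min
Wed: 08:33–19:36 = 11 h 3 min; less 30 min break → 10 h 33 min
Thu: 05:15–15:45 = 10 h 30 min; less 30 min break → 10 h 0 min
Fri: 08:22–20:05 = 11 h 43 min; less 30 min break → 11 h 13 min
Sat: 09:12–17:54 = 8 h 42 min; less 30 min break → 8 h 12 min
Sun: 09:16–17:11 = 7 h 55 min; less 30 min break → 7 h 25 min
Total worked: 56 h 38 min = 56.63 h.
Threshold 40 h → overtime 16 h 38 min, regular 40 h 0 min.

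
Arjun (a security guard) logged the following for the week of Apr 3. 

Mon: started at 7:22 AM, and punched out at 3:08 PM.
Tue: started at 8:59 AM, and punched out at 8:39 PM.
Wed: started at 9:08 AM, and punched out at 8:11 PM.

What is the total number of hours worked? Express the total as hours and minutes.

Mon: 7:22 AM–3:08 PM = 7 h 46 min
Tue: 8:59 AM–8:39 PM = 11 h 40 min
Wed: 9:08 AM–8:11 PM = 11 h 3 min
Total: 7 h 46 min + 11 h 40 min + 11 h 3 min = 30 h 29 min.

30 h 29 min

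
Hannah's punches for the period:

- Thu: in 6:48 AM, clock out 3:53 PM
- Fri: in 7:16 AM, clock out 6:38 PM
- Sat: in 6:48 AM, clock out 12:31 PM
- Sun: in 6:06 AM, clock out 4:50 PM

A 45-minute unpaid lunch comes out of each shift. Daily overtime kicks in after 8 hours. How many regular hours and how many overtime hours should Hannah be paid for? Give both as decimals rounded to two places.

Thu: 6:48 AM–3:53 PM = 9 h 5 min; less 45 min break → 8 h 20 min
Fri: 7:16 AM–6:38 PM = 11 h 22 min; less 45 min break → 10 h 37 min
Sat: 6:48 AM–12:31 PM = 5 h 43 min; less 45 min break → 4 h 58 min
Sun: 6:06 AM–4:50 PM = 10 h 44 min; less 45 min break → 9 h 59 min
Thu reg 8 h 0 min / OT 0 h 20 min; Fri reg 8 h 0 min / OT 2 h 37 min; Sat reg 4 h 58 min / OT 0 h 0 min; Sun reg 8 h 0 min / OT 1 h 59 min.
Totals: regular 28 h 58 min, overtime 4 h 56 min.

Regular 28.97 hours, overtime 4.93 hours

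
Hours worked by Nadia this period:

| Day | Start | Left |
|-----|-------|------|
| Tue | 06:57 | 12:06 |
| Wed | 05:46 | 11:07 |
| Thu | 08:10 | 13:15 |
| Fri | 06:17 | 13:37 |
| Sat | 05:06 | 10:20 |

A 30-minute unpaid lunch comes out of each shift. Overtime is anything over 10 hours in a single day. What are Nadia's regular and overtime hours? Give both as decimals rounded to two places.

Regular 25.65 hours, overtime 0.00 hours

Tue: 06:57–12:06 = 5 h 9 min; less 30 min break → 4 h 39 min
Wed: 05:46–11:07 = 5 h 21 min; less 30 min break → 4 h 51 min
Thu: 08:10–13:15 = 5 h 5 min; less 30 min break → 4 h 35 min
Fri: 06:17–13:37 = 7 h 20 min; less 30 min break → 6 h 50 min
Sat: 05:06–10:20 = 5 h 14 min; less 30 min break → 4 h 44 min
Tue reg 4 h 39 min / OT 0 h 0 min; Wed reg 4 h 51 min / OT 0 h 0 min; Thu reg 4 h 35 min / OT 0 h 0 min; Fri reg 6 h 50 min / OT 0 h 0 min; Sat reg 4 h 44 min / OT 0 h 0 min.
Totals: regular 25 h 39 min, overtime 0 h 0 min.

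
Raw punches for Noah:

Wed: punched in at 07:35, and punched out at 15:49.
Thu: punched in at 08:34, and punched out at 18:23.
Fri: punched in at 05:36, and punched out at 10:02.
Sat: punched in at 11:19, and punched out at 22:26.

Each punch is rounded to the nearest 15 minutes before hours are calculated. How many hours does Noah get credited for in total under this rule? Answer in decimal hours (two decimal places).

34.00 hours

Wed: in 07:35→07:30, out 15:49→15:45; 8 h 15 min
Thu: in 08:34→08:30, out 18:23→18:30; 10 h 0 min
Fri: in 05:36→05:30, out 10:02→10:00; 4 h 30 min
Sat: in 11:19→11:15, out 22:26→22:30; 11 h 15 min
Total credited: 34 h 0 min.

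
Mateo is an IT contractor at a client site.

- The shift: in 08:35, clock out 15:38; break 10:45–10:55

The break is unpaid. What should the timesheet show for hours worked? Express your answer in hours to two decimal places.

6.88 hours

The shift: 08:35–15:38 = 7 h 3 min; less 10 min break → 6 h 53 min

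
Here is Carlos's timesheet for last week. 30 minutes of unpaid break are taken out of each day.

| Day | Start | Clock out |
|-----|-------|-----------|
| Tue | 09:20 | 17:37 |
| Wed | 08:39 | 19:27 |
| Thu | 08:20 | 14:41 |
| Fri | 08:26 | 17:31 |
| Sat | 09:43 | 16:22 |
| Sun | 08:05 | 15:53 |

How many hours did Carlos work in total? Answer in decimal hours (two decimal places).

Tue: 09:20–17:37 = 8 h 17 min; less 30 min break → 7 h 47 min
Wed: 08:39–19:27 = 10 h 48 min; less 30 min break → 10 h 18 min
Thu: 08:20–14:41 = 6 h 21 min; less 30 min break → 5 h 51 min
Fri: 08:26–17:31 = 9 h 5 min; less 30 min break → 8 h 35 min
Sat: 09:43–16:22 = 6 h 39 min; less 30 min break → 6 h 9 min
Sun: 08:05–15:53 = 7 h 48 min; less 30 min break → 7 h 18 min
Total: 7 h 47 min + 10 h 18 min + 5 h 51 min + 8 h 35 min + 6 h 9 min + 7 h 18 min = 45 h 58 min.

45.97 hours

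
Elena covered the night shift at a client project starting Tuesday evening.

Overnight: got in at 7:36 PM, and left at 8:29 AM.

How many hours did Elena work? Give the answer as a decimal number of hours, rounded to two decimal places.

Overnight: 7:36 PM → midnight = 4 h 24 min; midnight → 8:29 AM = 8 h 29 min; span 12 h 53 min

12.88 hours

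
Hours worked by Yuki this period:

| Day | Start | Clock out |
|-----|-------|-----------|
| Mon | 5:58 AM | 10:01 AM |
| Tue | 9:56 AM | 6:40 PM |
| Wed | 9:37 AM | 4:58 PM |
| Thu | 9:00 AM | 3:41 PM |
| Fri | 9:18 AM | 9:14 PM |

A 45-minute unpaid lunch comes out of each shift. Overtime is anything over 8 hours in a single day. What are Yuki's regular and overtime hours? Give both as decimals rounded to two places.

Mon: 5:58 AM–10:01 AM = 4 h 3 min; less 45 min break → 3 h 18 min
Tue: 9:56 AM–6:40 PM = 8 h 44 min; less 45 min break → 7 h 59 min
Wed: 9:37 AM–4:58 PM = 7 h 21 min; less 45 min break → 6 h 36 min
Thu: 9:00 AM–3:41 PM = 6 h 41 min; less 45 min break → 5 h 56 min
Fri: 9:18 AM–9:14 PM = 11 h 56 min; less 45 min break → 11 h 11 min
Mon reg 3 h 18 min / OT 0 h 0 min; Tue reg 7 h 59 min / OT 0 h 0 min; Wed reg 6 h 36 min / OT 0 h 0 min; Thu reg 5 h 56 min / OT 0 h 0 min; Fri reg 8 h 0 min / OT 3 h 11 min.
Totals: regular 31 h 49 min, overtime 3 h 11 min.

Regular 31.82 hours, overtime 3.18 hours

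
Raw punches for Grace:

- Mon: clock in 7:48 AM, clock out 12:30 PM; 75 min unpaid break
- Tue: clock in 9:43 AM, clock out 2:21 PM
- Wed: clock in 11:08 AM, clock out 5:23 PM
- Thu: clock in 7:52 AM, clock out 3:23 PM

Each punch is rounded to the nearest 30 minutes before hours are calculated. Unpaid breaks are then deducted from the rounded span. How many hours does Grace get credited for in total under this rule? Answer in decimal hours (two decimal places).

Mon: in 7:48 AM→8:00 AM, out 12:30 PM→12:30 PM; 4 h 30 min − 75 min = 3 h 15 min
Tue: in 9:43 AM→9:30 AM, out 2:21 PM→2:30 PM; 5 h 0 min
Wed: in 11:08 AM→11:00 AM, out 5:23 PM→5:30 PM; 6 h 30 min
Thu: in 7:52 AM→8:00 AM, out 3:23 PM→3:30 PM; 7 h 30 min
Total credited: 22 h 15 min.

22.25 hours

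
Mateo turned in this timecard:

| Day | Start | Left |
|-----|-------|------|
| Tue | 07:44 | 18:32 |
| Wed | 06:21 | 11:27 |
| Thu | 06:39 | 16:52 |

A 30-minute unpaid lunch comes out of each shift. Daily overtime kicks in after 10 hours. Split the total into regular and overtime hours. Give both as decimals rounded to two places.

Tue: 07:44–18:32 = 10 h 48 min; less 30 min break → 10 h 18 min
Wed: 06:21–11:27 = 5 h 6 min; less 30 min break → 4 h 36 min
Thu: 06:39–16:52 = 10 h 13 min; less 30 min break → 9 h 43 min
Tue reg 10 h 0 min / OT 0 h 18 min; Wed reg 4 h 36 min / OT 0 h 0 min; Thu reg 9 h 43 min / OT 0 h 0 min.
Totals: regular 24 h 19 min, overtime 0 h 18 min.

Regular 24.32 hours, overtime 0.30 hours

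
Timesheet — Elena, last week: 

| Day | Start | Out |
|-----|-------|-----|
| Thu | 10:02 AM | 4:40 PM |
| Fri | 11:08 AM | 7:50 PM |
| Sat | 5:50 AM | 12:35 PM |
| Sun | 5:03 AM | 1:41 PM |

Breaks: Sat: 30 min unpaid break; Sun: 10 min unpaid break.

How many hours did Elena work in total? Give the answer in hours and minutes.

Thu: 10:02 AM–4:40 PM = 6 h 38 min
Fri: 11:08 AM–7:50 PM = 8 h 42 min
Sat: 5:50 AM–12:35 PM = 6 h 45 min; less 30 min break → 6 h 15 min
Sun: 5:03 AM–1:41 PM = 8 h 38 min; less 10 min break → 8 h 28 min
Total: 6 h 38 min + 8 h 42 min + 6 h 15 min + 8 h 28 min = 30 h 3 min.

30 h 3 min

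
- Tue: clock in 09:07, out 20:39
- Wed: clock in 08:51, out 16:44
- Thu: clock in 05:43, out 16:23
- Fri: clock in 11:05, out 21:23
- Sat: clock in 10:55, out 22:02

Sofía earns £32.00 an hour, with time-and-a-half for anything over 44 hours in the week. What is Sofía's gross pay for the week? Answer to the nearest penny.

£1768.00

Tue: 09:07–20:39 = 11 h 32 min
Wed: 08:51–16:44 = 7 h 53 min
Thu: 05:43–16:23 = 10 h 40 min
Fri: 11:05–21:23 = 10 h 18 min
Sat: 10:55–22:02 = 11 h 7 min
Total worked: 51 h 30 min = 3090 min.
Regular 44 h 0 min = 2640 min at £32.00/h; overtime 7 h 30 min = 450 min at £48.00/h.
Pay = (2640 × £32.00 + 450 × £48.00) ÷ 60 = £1768.00.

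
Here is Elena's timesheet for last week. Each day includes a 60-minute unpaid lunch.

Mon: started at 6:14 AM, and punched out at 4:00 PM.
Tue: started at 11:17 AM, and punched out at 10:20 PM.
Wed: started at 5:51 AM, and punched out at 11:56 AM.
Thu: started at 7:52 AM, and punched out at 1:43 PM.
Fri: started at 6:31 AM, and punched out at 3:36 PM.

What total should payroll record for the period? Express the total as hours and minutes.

Mon: 6:14 AM–4:00 PM = 9 h 46 min; less 60 min break → 8 h 46 min
Tue: 11:17 AM–10:20 PM = 11 h 3 min; less 60 min break → 10 h 3 min
Wed: 5:51 AM–11:56 AM = 6 h 5 min; less 60 min break → 5 h 5 min
Thu: 7:52 AM–1:43 PM = 5 h 51 min; less 60 min break → 4 h 51 min
Fri: 6:31 AM–3:36 PM = 9 h 5 min; less 60 min break → 8 h 5 min
Total: 8 h 46 min + 10 h 3 min + 5 h 5 min + 4 h 51 min + 8 h 5 min = 36 h 50 min.

36 h 50 min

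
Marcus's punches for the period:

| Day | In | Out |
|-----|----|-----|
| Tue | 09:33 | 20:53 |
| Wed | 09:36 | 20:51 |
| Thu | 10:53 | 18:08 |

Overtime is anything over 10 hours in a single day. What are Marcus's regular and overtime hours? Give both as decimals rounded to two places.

Tue: 09:33–20:53 = 11 h 20 min
Wed: 09:36–20:51 = 11 h 15 min
Thu: 10:53–18:08 = 7 h 15 min
Tue reg 10 h 0 min / OT 1 h 20 min; Wed reg 10 h 0 min / OT 1 h 15 min; Thu reg 7 h 15 min / OT 0 h 0 min.
Totals: regular 27 h 15 min, overtime 2 h 35 min.

Regular 27.25 hours, overtime 2.58 hours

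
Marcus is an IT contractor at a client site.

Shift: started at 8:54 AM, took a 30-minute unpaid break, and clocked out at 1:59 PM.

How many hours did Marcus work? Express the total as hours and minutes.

Shift: 8:54 AM–1:59 PM = 5 h 5 min; less 30 min break → 4 h 35 min

4 h 35 min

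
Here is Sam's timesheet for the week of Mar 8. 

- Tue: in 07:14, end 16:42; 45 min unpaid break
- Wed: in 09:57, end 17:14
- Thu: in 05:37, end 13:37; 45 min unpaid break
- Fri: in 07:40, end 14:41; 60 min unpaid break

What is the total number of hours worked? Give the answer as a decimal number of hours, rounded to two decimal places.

Tue: 07:14–16:42 = 9 h 28 min; less 45 min break → 8 h 43 min
Wed: 09:57–17:14 = 7 h 17 min
Thu: 05:37–13:37 = 8 h 0 min; less 45 min break → 7 h 15 min
Fri: 07:40–14:41 = 7 h 1 min; less 60 min break → 6 h 1 min
Total: 8 h 43 min + 7 h 17 min + 7 h 15 min + 6 h 1 min = 29 h 16 min.

29.27 hours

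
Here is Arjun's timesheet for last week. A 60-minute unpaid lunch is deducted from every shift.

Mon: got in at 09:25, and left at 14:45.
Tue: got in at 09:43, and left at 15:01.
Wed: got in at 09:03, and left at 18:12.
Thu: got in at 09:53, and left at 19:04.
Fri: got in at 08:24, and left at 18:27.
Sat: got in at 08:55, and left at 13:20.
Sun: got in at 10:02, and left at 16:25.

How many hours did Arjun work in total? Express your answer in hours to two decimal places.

42.82 hours

Mon: 09:25–14:45 = 5 h 20 min; less 60 min break → 4 h 20 min
Tue: 09:43–15:01 = 5 h 18 min; less 60 min break → 4 h 18 min
Wed: 09:03–18:12 = 9 h 9 min; less 60 min break → 8 h 9 min
Thu: 09:53–19:04 = 9 h 11 min; less 60 min break → 8 h 11 min
Fri: 08:24–18:27 = 10 h 3 min; less 60 min break → 9 h 3 min
Sat: 08:55–13:20 = 4 h 25 min; less 60 min break → 3 h 25 min
Sun: 10:02–16:25 = 6 h 23 min; less 60 min break → 5 h 23 min
Total: 4 h 20 min + 4 h 18 min + 8 h 9 min + 8 h 11 min + 9 h 3 min + 3 h 25 min + 5 h 23 min = 42 h 49 min.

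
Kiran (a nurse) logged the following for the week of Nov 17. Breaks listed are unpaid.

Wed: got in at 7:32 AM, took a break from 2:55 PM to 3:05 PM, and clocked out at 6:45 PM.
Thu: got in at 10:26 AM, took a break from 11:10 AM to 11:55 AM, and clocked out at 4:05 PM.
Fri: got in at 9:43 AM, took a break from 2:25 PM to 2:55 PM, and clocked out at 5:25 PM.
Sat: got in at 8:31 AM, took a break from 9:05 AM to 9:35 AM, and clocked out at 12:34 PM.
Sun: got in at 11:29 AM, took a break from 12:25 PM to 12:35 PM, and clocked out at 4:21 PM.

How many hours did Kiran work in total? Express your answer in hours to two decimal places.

Wed: 7:32 AM–6:45 PM = 11 h 13 min; less 10 min break → 11 h 3 min
Thu: 10:26 AM–4:05 PM = 5 h 39 min; less 45 min break → 4 h 54 min
Fri: 9:43 AM–5:25 PM = 7 h 42 min; less 30 min break → 7 h 12 min
Sat: 8:31 AM–12:34 PM = 4 h 3 min; less 30 min break → 3 h 33 min
Sun: 11:29 AM–4:21 PM = 4 h 52 min; less 10 min break → 4 h 42 min
Total: 11 h 3 min + 4 h 54 min + 7 h 12 min + 3 h 33 min + 4 h 42 min = 31 h 24 min.

31.40 hours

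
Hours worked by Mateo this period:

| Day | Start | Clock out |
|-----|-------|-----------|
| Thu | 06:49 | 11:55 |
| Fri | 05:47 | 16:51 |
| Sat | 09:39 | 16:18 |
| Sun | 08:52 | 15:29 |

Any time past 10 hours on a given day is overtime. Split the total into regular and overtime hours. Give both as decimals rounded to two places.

Regular 28.37 hours, overtime 1.07 hours

Thu: 06:49–11:55 = 5 h 6 min
Fri: 05:47–16:51 = 11 h 4 min
Sat: 09:39–16:18 = 6 h 39 min
Sun: 08:52–15:29 = 6 h 37 min
Thu reg 5 h 6 min / OT 0 h 0 min; Fri reg 10 h 0 min / OT 1 h 4 min; Sat reg 6 h 39 min / OT 0 h 0 min; Sun reg 6 h 37 min / OT 0 h 0 min.
Totals: regular 28 h 22 min, overtime 1 h 4 min.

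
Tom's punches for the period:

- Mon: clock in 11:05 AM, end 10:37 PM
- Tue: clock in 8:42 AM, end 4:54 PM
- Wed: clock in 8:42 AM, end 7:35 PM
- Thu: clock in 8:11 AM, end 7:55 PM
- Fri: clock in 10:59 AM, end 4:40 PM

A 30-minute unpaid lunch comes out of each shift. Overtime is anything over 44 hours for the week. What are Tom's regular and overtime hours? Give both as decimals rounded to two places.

Mon: 11:05 AM–10:37 PM = 11 h 32 min; less 30 min break → 11 h 2 min
Tue: 8:42 AM–4:54 PM = 8 h 12 min; less 30 min break → 7 h 42 min
Wed: 8:42 AM–7:35 PM = 10 h 53 min; less 30 min break → 10 h 23 min
Thu: 8:11 AM–7:55 PM = 11 h 44 min; less 30 min break → 11 h 14 min
Fri: 10:59 AM–4:40 PM = 5 h 41 min; less 30 min break → 5 h 11 min
Total worked: 45 h 32 min = 45.53 h.
Threshold 44 h → overtime 1 h 32 min, regular 44 h 0 min.

Regular 44.00 hours, overtime 1.53 hours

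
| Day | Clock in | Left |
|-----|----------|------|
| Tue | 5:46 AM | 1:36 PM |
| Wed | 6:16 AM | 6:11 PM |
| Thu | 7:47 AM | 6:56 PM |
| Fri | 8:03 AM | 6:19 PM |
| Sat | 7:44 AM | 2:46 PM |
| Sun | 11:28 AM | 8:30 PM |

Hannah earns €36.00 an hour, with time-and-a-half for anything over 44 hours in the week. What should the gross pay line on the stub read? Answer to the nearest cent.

€2298.60

Tue: 5:46 AM–1:36 PM = 7 h 50 min
Wed: 6:16 AM–6:11 PM = 11 h 55 min
Thu: 7:47 AM–6:56 PM = 11 h 9 min
Fri: 8:03 AM–6:19 PM = 10 h 16 min
Sat: 7:44 AM–2:46 PM = 7 h 2 min
Sun: 11:28 AM–8:30 PM = 9 h 2 min
Total worked: 57 h 14 min = 3434 min.
Regular 44 h 0 min = 2640 min at €36.00/h; overtime 13 h 14 min = 794 min at €54.00/h.
Pay = (2640 × €36.00 + 794 × €54.00) ÷ 60 = €2298.60.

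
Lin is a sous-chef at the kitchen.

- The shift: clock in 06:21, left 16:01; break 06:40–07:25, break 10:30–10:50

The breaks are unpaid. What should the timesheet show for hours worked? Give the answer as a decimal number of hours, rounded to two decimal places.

The shift: 06:21–16:01 = 9 h 40 min; less 65 min break → 8 h 35 min

8.58 hours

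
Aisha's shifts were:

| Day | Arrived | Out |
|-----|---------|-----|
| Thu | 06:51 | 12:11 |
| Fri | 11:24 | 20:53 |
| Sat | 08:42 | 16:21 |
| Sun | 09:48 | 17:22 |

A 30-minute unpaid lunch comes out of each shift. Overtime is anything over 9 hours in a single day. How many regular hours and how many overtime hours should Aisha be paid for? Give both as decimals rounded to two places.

Thu: 06:51–12:11 = 5 h 20 min; less 30 min break → 4 h 50 min
Fri: 11:24–20:53 = 9 h 29 min; less 30 min break → 8 h 59 min
Sat: 08:42–16:21 = 7 h 39 min; less 30 min break → 7 h 9 min
Sun: 09:48–17:22 = 7 h 34 min; less 30 min break → 7 h 4 min
Thu reg 4 h 50 min / OT 0 h 0 min; Fri reg 8 h 59 min / OT 0 h 0 min; Sat reg 7 h 9 min / OT 0 h 0 min; Sun reg 7 h 4 min / OT 0 h 0 min.
Totals: regular 28 h 2 min, overtime 0 h 0 min.

Regular 28.03 hours, overtime 0.00 hours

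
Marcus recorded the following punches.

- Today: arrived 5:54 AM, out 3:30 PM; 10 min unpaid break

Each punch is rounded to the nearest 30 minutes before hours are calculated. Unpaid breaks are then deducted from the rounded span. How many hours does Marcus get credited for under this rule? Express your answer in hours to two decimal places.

Today: in 5:54 AM→6:00 AM, out 3:30 PM→3:30 PM; 9 h 30 min − 10 min = 9 h 20 min

9.33 hours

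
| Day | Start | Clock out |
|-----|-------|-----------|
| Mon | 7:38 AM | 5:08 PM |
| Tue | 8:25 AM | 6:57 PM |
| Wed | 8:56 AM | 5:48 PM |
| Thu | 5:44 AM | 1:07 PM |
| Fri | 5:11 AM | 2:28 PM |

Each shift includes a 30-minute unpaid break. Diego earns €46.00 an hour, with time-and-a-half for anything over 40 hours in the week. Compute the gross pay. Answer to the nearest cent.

Mon: 7:38 AM–5:08 PM = 9 h 30 min; less 30 min break → 9 h 0 min
Tue: 8:25 AM–6:57 PM = 10 h 32 min; less 30 min break → 10 h 2 min
Wed: 8:56 AM–5:48 PM = 8 h 52 min; less 30 min break → 8 h 22 min
Thu: 5:44 AM–1:07 PM = 7 h 23 min; less 30 min break → 6 h 53 min
Fri: 5:11 AM–2:28 PM = 9 h 17 min; less 30 min break → 8 h 47 min
Total worked: 43 h 4 min = 2584 min.
Regular 40 h 0 min = 2400 min at €46.00/h; overtime 3 h 4 min = 184 min at €69.00/h.
Pay = (2400 × €46.00 + 184 × €69.00) ÷ 60 = €2051.60.

€2051.60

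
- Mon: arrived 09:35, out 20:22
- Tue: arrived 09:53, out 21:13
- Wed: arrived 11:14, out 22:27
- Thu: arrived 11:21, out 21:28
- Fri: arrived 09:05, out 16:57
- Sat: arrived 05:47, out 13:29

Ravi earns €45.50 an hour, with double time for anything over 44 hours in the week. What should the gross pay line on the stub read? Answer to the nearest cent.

Mon: 09:35–20:22 = 10 h 47 min
Tue: 09:53–21:13 = 11 h 20 min
Wed: 11:14–22:27 = 11 h 13 min
Thu: 11:21–21:28 = 10 h 7 min
Fri: 09:05–16:57 = 7 h 52 min
Sat: 05:47–13:29 = 7 h 42 min
Total worked: 59 h 1 min = 3541 min.
Regular 44 h 0 min = 2640 min at €45.50/h; overtime 15 h 1 min = 901 min at €91.00/h.
Pay = (2640 × €45.50 + 901 × €91.00) ÷ 60 = €3368.52.

€3368.52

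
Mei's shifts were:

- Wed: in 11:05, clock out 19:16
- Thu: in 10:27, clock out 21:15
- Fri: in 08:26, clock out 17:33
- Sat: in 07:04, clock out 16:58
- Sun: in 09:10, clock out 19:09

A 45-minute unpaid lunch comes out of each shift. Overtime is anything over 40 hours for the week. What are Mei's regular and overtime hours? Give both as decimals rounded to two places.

Regular 40.00 hours, overtime 4.23 hours

Wed: 11:05–19:16 = 8 h 11 min; less 45 min break → 7 h 26 min
Thu: 10:27–21:15 = 10 h 48 min; less 45 min break → 10 h 3 min
Fri: 08:26–17:33 = 9 h 7 min; less 45 min break → 8 h 22 min
Sat: 07:04–16:58 = 9 h 54 min; less 45 min break → 9 h 9 min
Sun: 09:10–19:09 = 9 h 59 min; less 45 min break → 9 h 14 min
Total worked: 44 h 14 min = 44.23 h.
Threshold 40 h → overtime 4 h 14 min, regular 40 h 0 min.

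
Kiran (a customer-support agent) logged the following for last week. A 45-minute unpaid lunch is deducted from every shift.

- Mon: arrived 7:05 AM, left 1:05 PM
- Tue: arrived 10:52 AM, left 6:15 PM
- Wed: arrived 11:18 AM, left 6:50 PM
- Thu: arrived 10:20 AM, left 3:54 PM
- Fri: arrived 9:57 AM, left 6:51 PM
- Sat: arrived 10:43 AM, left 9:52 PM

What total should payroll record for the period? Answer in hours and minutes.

42 h 2 min

Mon: 7:05 AM–1:05 PM = 6 h 0 min; less 45 min break → 5 h 15 min
Tue: 10:52 AM–6:15 PM = 7 h 23 min; less 45 min break → 6 h 38 min
Wed: 11:18 AM–6:50 PM = 7 h 32 min; less 45 min break → 6 h 47 min
Thu: 10:20 AM–3:54 PM = 5 h 34 min; less 45 min break → 4 h 49 min
Fri: 9:57 AM–6:51 PM = 8 h 54 min; less 45 min break → 8 h 9 min
Sat: 10:43 AM–9:52 PM = 11 h 9 min; less 45 min break → 10 h 24 min
Total: 5 h 15 min + 6 h 38 min + 6 h 47 min + 4 h 49 min + 8 h 9 min + 10 h 24 min = 42 h 2 min.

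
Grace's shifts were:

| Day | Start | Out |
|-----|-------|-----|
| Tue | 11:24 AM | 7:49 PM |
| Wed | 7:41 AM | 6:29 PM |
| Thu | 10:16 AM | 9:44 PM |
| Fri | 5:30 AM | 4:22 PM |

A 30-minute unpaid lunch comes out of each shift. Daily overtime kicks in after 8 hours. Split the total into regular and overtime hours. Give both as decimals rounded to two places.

Tue: 11:24 AM–7:49 PM = 8 h 25 min; less 30 min break → 7 h 55 min
Wed: 7:41 AM–6:29 PM = 10 h 48 min; less 30 min break → 10 h 18 min
Thu: 10:16 AM–9:44 PM = 11 h 28 min; less 30 min break → 10 h 58 min
Fri: 5:30 AM–4:22 PM = 10 h 52 min; less 30 min break → 10 h 22 min
Tue reg 7 h 55 min / OT 0 h 0 min; Wed reg 8 h 0 min / OT 2 h 18 min; Thu reg 8 h 0 min / OT 2 h 58 min; Fri reg 8 h 0 min / OT 2 h 22 min.
Totals: regular 31 h 55 min, overtime 7 h 38 min.

Regular 31.92 hours, overtime 7.63 hours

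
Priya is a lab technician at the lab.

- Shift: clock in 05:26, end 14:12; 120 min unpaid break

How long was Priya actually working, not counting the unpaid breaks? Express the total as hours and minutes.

Shift: 05:26–14:12 = 8 h 46 min; less 120 min break → 6 h 46 min

6 h 46 min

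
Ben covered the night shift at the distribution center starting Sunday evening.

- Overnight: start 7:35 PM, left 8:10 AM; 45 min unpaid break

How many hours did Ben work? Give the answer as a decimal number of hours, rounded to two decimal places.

Overnight: 7:35 PM → midnight = 4 h 25 min; midnight → 8:10 AM = 8 h 10 min; span 12 h 35 min; less 45 min break → 11 h 50 min

11.83 hours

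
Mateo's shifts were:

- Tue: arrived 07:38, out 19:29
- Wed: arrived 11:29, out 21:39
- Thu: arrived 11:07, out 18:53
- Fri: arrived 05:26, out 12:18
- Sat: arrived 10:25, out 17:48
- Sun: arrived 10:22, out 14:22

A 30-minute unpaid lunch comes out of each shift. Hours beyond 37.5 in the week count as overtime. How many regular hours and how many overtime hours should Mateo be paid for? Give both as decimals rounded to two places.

Tue: 07:38–19:29 = 11 h 51 min; less 30 min break → 11 h 21 min
Wed: 11:29–21:39 = 10 h 10 min; less 30 min break → 9 h 40 min
Thu: 11:07–18:53 = 7 h 46 min; less 30 min break → 7 h 16 min
Fri: 05:26–12:18 = 6 h 52 min; less 30 min break → 6 h 22 min
Sat: 10:25–17:48 = 7 h 23 min; less 30 min break → 6 h 53 min
Sun: 10:22–14:22 = 4 h 0 min; less 30 min break → 3 h 30 min
Total worked: 45 h 2 min = 45.03 h.
Threshold 37.5 h → overtime 7 h 32 min, regular 37 h 30 min.

Regular 37.50 hours, overtime 7.53 hours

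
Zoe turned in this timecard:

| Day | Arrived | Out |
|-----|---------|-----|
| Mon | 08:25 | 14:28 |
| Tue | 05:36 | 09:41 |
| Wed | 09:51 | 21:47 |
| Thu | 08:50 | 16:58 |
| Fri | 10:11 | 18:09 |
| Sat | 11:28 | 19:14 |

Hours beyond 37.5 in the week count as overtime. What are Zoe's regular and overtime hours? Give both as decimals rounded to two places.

Mon: 08:25–14:28 = 6 h 3 min
Tue: 05:36–09:41 = 4 h 5 min
Wed: 09:51–21:47 = 11 h 56 min
Thu: 08:50–16:58 = 8 h 8 min
Fri: 10:11–18:09 = 7 h 58 min
Sat: 11:28–19:14 = 7 h 46 min
Total worked: 45 h 56 min = 45.93 h.
Threshold 37.5 h → overtime 8 h 26 min, regular 37 h 30 min.

Regular 37.50 hours, overtime 8.43 hours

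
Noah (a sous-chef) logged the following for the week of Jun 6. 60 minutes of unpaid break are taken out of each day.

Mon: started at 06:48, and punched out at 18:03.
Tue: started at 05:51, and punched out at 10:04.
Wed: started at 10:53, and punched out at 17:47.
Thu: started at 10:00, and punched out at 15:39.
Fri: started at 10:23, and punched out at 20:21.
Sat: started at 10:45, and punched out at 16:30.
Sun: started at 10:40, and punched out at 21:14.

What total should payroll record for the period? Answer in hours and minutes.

47 h 18 min

Mon: 06:48–18:03 = 11 h 15 min; less 60 min break → 10 h 15 min
Tue: 05:51–10:04 = 4 h 13 min; less 60 min break → 3 h 13 min
Wed: 10:53–17:47 = 6 h 54 min; less 60 min break → 5 h 54 min
Thu: 10:00–15:39 = 5 h 39 min; less 60 min break → 4 h 39 min
Fri: 10:23–20:21 = 9 h 58 min; less 60 min break → 8 h 58 min
Sat: 10:45–16:30 = 5 h 45 min; less 60 min break → 4 h 45 min
Sun: 10:40–21:14 = 10 h 34 min; less 60 min break → 9 h 34 min
Total: 10 h 15 min + 3 h 13 min + 5 h 54 min + 4 h 39 min + 8 h 58 min + 4 h 45 min + 9 h 34 min = 47 h 18 min.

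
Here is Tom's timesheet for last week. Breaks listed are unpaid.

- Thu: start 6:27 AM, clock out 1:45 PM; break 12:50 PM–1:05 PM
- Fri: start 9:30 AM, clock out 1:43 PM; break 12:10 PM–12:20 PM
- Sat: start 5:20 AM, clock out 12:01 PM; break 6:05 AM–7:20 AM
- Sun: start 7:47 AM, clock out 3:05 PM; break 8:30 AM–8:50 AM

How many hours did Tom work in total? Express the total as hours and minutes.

23 h 30 min

Thu: 6:27 AM–1:45 PM = 7 h 18 min; less 15 min break → 7 h 3 min
Fri: 9:30 AM–1:43 PM = 4 h 13 min; less 10 min break → 4 h 3 min
Sat: 5:20 AM–12:01 PM = 6 h 41 min; less 75 min break → 5 h 26 min
Sun: 7:47 AM–3:05 PM = 7 h 18 min; less 20 min break → 6 h 58 min
Total: 7 h 3 min + 4 h 3 min + 5 h 26 min + 6 h 58 min = 23 h 30 min.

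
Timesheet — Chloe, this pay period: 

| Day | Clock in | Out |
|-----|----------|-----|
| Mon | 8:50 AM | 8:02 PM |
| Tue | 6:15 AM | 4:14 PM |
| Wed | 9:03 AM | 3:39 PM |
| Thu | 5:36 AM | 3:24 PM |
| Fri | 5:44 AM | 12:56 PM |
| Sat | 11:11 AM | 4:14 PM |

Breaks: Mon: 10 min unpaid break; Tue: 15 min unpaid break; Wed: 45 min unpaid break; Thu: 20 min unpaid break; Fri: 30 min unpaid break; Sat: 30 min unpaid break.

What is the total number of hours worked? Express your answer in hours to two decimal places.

47.33 hours

Mon: 8:50 AM–8:02 PM = 11 h 12 min; less 10 min break → 11 h 2 min
Tue: 6:15 AM–4:14 PM = 9 h 59 min; less 15 min break → 9 h 44 min
Wed: 9:03 AM–3:39 PM = 6 h 36 min; less 45 min break → 5 h 51 min
Thu: 5:36 AM–3:24 PM = 9 h 48 min; less 20 min break → 9 h 28 min
Fri: 5:44 AM–12:56 PM = 7 h 12 min; less 30 min break → 6 h 42 min
Sat: 11:11 AM–4:14 PM = 5 h 3 min; less 30 min break → 4 h 33 min
Total: 11 h 2 min + 9 h 44 min + 5 h 51 min + 9 h 28 min + 6 h 42 min + 4 h 33 min = 47 h 20 min.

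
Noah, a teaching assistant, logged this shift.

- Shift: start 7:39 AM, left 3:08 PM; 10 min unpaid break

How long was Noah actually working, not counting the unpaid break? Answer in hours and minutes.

Shift: 7:39 AM–3:08 PM = 7 h 29 min; less 10 min break → 7 h 19 min

7 h 19 min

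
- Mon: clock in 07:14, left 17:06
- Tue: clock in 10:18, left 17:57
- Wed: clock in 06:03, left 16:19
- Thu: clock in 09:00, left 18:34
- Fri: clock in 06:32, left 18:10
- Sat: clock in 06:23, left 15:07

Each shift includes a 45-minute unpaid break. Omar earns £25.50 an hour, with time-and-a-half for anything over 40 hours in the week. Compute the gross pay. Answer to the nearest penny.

£1525.54

Mon: 07:14–17:06 = 9 h 52 min; less 45 min break → 9 h 7 min
Tue: 10:18–17:57 = 7 h 39 min; less 45 min break → 6 h 54 min
Wed: 06:03–16:19 = 10 h 16 min; less 45 min break → 9 h 31 min
Thu: 09:00–18:34 = 9 h 34 min; less 45 min break → 8 h 49 min
Fri: 06:32–18:10 = 11 h 38 min; less 45 min break → 10 h 53 min
Sat: 06:23–15:07 = 8 h 44 min; less 45 min break → 7 h 59 min
Total worked: 53 h 13 min = 3193 min.
Regular 40 h 0 min = 2400 min at £25.50/h; overtime 13 h 13 min = 793 min at £38.25/h.
Pay = (2400 × £25.50 + 793 × £38.25) ÷ 60 = £1525.54.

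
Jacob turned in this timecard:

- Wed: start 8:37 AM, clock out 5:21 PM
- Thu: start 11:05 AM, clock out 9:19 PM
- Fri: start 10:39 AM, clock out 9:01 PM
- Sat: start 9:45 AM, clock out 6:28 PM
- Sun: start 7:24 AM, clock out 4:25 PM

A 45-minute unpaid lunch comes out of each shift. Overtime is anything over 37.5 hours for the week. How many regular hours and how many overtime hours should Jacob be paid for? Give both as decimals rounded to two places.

Wed: 8:37 AM–5:21 PM = 8 h 44 min; less 45 min break → 7 h 59 min
Thu: 11:05 AM–9:19 PM = 10 h 14 min; less 45 min break → 9 h 29 min
Fri: 10:39 AM–9:01 PM = 10 h 22 min; less 45 min break → 9 h 37 min
Sat: 9:45 AM–6:28 PM = 8 h 43 min; less 45 min break → 7 h 58 min
Sun: 7:24 AM–4:25 PM = 9 h 1 min; less 45 min break → 8 h 16 min
Total worked: 43 h 19 min = 43.32 h.
Threshold 37.5 h → overtime 5 h 49 min, regular 37 h 30 min.

Regular 37.50 hours, overtime 5.82 hours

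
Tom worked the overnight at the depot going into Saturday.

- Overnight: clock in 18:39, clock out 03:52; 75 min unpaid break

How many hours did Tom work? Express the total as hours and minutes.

7 h 58 min

Overnight: 18:39 → midnight = 5 h 21 min; midnight → 03:52 = 3 h 52 min; span 9 h 13 min; less 75 min break → 7 h 58 min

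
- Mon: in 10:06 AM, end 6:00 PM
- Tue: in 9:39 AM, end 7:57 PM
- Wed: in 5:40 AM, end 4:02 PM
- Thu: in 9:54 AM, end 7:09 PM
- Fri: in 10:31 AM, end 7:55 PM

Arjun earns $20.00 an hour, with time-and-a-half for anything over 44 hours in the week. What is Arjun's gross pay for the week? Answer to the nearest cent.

Mon: 10:06 AM–6:00 PM = 7 h 54 min
Tue: 9:39 AM–7:57 PM = 10 h 18 min
Wed: 5:40 AM–4:02 PM = 10 h 22 min
Thu: 9:54 AM–7:09 PM = 9 h 15 min
Fri: 10:31 AM–7:55 PM = 9 h 24 min
Total worked: 47 h 13 min = 2833 min.
Regular 44 h 0 min = 2640 min at $20.00/h; overtime 3 h 13 min = 193 min at $30.00/h.
Pay = (2640 × $20.00 + 193 × $30.00) ÷ 60 = $976.50.

$976.50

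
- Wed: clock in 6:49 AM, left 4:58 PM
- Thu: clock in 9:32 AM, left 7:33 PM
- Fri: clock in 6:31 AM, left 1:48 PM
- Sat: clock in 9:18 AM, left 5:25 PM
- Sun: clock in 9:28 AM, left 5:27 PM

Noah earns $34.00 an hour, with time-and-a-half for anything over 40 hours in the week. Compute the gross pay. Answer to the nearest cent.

Wed: 6:49 AM–4:58 PM = 10 h 9 min
Thu: 9:32 AM–7:33 PM = 10 h 1 min
Fri: 6:31 AM–1:48 PM = 7 h 17 min
Sat: 9:18 AM–5:25 PM = 8 h 7 min
Sun: 9:28 AM–5:27 PM = 7 h 59 min
Total worked: 43 h 33 min = 2613 min.
Regular 40 h 0 min = 2400 min at $34.00/h; overtime 3 h 33 min = 213 min at $51.00/h.
Pay = (2400 × $34.00 + 213 × $51.00) ÷ 60 = $1541.05.

$1541.05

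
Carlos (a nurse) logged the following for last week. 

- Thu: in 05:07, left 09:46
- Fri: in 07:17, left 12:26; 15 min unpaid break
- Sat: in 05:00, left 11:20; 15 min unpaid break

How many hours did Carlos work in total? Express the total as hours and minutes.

Thu: 05:07–09:46 = 4 h 39 min
Fri: 07:17–12:26 = 5 h 9 min; less 15 min break → 4 h 54 min
Sat: 05:00–11:20 = 6 h 20 min; less 15 min break → 6 h 5 min
Total: 4 h 39 min + 4 h 54 min + 6 h 5 min = 15 h 38 min.

15 h 38 min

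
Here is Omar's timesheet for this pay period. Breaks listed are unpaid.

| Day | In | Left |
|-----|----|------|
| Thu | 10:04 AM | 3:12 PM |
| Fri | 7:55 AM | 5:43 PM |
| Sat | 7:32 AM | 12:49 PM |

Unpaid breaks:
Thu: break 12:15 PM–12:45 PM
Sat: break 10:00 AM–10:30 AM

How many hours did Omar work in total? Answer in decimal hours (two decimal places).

19.22 hours

Thu: 10:04 AM–3:12 PM = 5 h 8 min; less 30 min break → 4 h 38 min
Fri: 7:55 AM–5:43 PM = 9 h 48 min
Sat: 7:32 AM–12:49 PM = 5 h 17 min; less 30 min break → 4 h 47 min
Total: 4 h 38 min + 9 h 48 min + 4 h 47 min = 19 h 13 min.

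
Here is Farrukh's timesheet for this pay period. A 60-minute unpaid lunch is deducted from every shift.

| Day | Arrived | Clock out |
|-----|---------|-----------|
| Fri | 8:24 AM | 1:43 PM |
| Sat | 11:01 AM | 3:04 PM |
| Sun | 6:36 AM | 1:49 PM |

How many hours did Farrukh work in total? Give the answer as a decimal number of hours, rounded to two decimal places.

13.58 hours

Fri: 8:24 AM–1:43 PM = 5 h 19 min; less 60 min break → 4 h 19 min
Sat: 11:01 AM–3:04 PM = 4 h 3 min; less 60 min break → 3 h 3 min
Sun: 6:36 AM–1:49 PM = 7 h 13 min; less 60 min break → 6 h 13 min
Total: 4 h 19 min + 3 h 3 min + 6 h 13 min = 13 h 35 min.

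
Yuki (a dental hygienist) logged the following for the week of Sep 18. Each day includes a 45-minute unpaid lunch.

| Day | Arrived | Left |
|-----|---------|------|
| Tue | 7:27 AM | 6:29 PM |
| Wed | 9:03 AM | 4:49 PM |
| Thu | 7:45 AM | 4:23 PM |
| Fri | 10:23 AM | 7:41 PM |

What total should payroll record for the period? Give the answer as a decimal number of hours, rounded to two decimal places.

Tue: 7:27 AM–6:29 PM = 11 h 2 min; less 45 min break → 10 h 17 min
Wed: 9:03 AM–4:49 PM = 7 h 46 min; less 45 min break → 7 h 1 min
Thu: 7:45 AM–4:23 PM = 8 h 38 min; less 45 min break → 7 h 53 min
Fri: 10:23 AM–7:41 PM = 9 h 18 min; less 45 min break → 8 h 33 min
Total: 10 h 17 min + 7 h 1 min + 7 h 53 min + 8 h 33 min = 33 h 44 min.

33.73 hours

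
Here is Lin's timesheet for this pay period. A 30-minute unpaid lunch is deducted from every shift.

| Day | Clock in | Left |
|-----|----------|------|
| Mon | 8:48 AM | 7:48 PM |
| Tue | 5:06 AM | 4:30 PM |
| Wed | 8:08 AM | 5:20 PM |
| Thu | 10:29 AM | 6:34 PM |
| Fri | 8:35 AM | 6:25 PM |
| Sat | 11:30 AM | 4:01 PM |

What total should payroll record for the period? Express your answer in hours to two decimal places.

Mon: 8:48 AM–7:48 PM = 11 h 0 min; less 30 min break → 10 h 30 min
Tue: 5:06 AM–4:30 PM = 11 h 24 min; less 30 min break → 10 h 54 min
Wed: 8:08 AM–5:20 PM = 9 h 12 min; less 30 min break → 8 h 42 min
Thu: 10:29 AM–6:34 PM = 8 h 5 min; less 30 min break → 7 h 35 min
Fri: 8:35 AM–6:25 PM = 9 h 50 min; less 30 min break → 9 h 20 min
Sat: 11:30 AM–4:01 PM = 4 h 31 min; less 30 min break → 4 h 1 min
Total: 10 h 30 min + 10 h 54 min + 8 h 42 min + 7 h 35 min + 9 h 20 min + 4 h 1 min = 51 h 2 min.

51.03 hours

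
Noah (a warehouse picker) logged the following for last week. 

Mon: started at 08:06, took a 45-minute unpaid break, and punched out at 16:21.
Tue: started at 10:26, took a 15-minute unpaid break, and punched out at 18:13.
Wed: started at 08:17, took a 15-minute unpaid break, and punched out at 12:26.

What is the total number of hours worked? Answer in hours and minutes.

18 h 56 min

Mon: 08:06–16:21 = 8 h 15 min; less 45 min break → 7 h 30 min
Tue: 10:26–18:13 = 7 h 47 min; less 15 min break → 7 h 32 min
Wed: 08:17–12:26 = 4 h 9 min; less 15 min break → 3 h 54 min
Total: 7 h 30 min + 7 h 32 min + 3 h 54 min = 18 h 56 min.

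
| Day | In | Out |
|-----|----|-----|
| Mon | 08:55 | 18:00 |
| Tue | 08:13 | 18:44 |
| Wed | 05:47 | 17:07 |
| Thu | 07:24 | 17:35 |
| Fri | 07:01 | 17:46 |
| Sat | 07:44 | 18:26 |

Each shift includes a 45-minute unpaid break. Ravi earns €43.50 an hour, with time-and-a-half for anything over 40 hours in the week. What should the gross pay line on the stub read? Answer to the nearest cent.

€2918.85

Mon: 08:55–18:00 = 9 h 5 min; less 45 min break → 8 h 20 min
Tue: 08:13–18:44 = 10 h 31 min; less 45 min break → 9 h 46 min
Wed: 05:47–17:07 = 11 h 20 min; less 45 min break → 10 h 35 min
Thu: 07:24–17:35 = 10 h 11 min; less 45 min break → 9 h 26 min
Fri: 07:01–17:46 = 10 h 45 min; less 45 min break → 10 h 0 min
Sat: 07:44–18:26 = 10 h 42 min; less 45 min break → 9 h 57 min
Total worked: 58 h 4 min = 3484 min.
Regular 40 h 0 min = 2400 min at €43.50/h; overtime 18 h 4 min = 1084 min at €65.25/h.
Pay = (2400 × €43.50 + 1084 × €65.25) ÷ 60 = €2918.85.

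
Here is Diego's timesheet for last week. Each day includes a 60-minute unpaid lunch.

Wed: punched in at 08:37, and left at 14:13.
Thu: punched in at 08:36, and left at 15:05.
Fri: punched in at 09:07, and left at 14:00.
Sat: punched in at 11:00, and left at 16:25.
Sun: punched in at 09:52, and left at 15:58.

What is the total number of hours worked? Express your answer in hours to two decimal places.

23.48 hours

Wed: 08:37–14:13 = 5 h 36 min; less 60 min break → 4 h 36 min
Thu: 08:36–15:05 = 6 h 29 min; less 60 min break → 5 h 29 min
Fri: 09:07–14:00 = 4 h 53 min; less 60 min break → 3 h 53 min
Sat: 11:00–16:25 = 5 h 25 min; less 60 min break → 4 h 25 min
Sun: 09:52–15:58 = 6 h 6 min; less 60 min break → 5 h 6 min
Total: 4 h 36 min + 5 h 29 min + 3 h 53 min + 4 h 25 min + 5 h 6 min = 23 h 29 min.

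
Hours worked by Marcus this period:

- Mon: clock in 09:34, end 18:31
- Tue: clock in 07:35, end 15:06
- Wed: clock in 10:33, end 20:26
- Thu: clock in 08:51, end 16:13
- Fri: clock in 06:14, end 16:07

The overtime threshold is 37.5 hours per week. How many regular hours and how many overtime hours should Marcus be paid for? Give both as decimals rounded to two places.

Mon: 09:34–18:31 = 8 h 57 min
Tue: 07:35–15:06 = 7 h 31 min
Wed: 10:33–20:26 = 9 h 53 min
Thu: 08:51–16:13 = 7 h 22 min
Fri: 06:14–16:07 = 9 h 53 min
Total worked: 43 h 36 min = 43.60 h.
Threshold 37.5 h → overtime 6 h 6 min, regular 37 h 30 min.

Regular 37.50 hours, overtime 6.10 hours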